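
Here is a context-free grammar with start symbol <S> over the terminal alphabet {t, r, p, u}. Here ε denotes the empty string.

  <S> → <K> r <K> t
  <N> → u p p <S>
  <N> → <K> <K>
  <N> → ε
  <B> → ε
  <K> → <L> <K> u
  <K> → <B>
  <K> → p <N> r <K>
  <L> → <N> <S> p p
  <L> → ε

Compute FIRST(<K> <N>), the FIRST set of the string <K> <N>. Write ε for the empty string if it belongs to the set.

FIRST(<B>): from <B>→ε we get {ε}. So FIRST(<B>) = {ε}.
FIRST(<S>): from <S>→<K> r <K> t we get {p, r, u}. So FIRST(<S>) = {p, r, u}.
FIRST(<N>): from <N>→u p p <S> we get {u}; from <N>→<K> <K> we get {ε, p, r, u}; from <N>→ε we get {ε}. So FIRST(<N>) = {ε, p, r, u}.
FIRST(<L>): from <L>→<N> <S> p p we get {p, r, u}; from <L>→ε we get {ε}. So FIRST(<L>) = {ε, p, r, u}.
FIRST(<K>): from <K>→<L> <K> u we get {p, r, u}; from <K>→<B> we get {ε}; from <K>→p <N> r <K> we get {p}. So FIRST(<K>) = {ε, p, r, u}.
FIRST(<K> <N>): take FIRST of each symbol in turn, carrying on past any symbol whose FIRST contains ε; result {ε, p, r, u}.

{ε, p, r, u}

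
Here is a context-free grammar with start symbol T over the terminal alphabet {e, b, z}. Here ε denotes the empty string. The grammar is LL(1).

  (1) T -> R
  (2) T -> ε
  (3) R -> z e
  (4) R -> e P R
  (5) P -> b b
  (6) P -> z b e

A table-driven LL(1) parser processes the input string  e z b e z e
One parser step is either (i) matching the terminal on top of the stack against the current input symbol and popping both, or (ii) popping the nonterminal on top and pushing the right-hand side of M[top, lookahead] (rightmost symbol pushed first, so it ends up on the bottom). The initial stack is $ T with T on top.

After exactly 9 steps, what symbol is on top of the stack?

step 1: stack=$ T  input=e z b e z e $  — expand T -> R
step 2: stack=$ R  input=e z b e z e $  — expand R -> e P R
step 3: stack=$ R P e  input=e z b e z e $  — match e
step 4: stack=$ R P  input=z b e z e $  — expand P -> z b e
step 5: stack=$ R e b z  input=z b e z e $  — match z
step 6: stack=$ R e b  input=b e z e $  — match b
step 7: stack=$ R e  input=e z e $  — match e
step 8: stack=$ R  input=z e $  — expand R -> z e
step 9: stack=$ e z  input=z e $  — match z
Stack after step 9: $ e (top = e).

e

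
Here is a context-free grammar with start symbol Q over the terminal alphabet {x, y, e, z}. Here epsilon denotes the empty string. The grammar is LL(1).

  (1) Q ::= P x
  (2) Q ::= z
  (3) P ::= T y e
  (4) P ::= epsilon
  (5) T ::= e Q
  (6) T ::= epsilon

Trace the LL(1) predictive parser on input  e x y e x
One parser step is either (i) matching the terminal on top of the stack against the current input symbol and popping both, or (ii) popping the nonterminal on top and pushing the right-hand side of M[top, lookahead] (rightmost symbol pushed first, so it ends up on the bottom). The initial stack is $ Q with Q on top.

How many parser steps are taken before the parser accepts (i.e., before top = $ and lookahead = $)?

10

      Stack        Input        Action
   1  $ Q          e x y e x $  expand Q ::= P x
   2  $ x P        e x y e x $  expand P ::= T y e
   3  $ x e y T    e x y e x $  expand T ::= e Q
   4  $ x e y Q e  e x y e x $  match e
   5  $ x e y Q    x y e x $    expand Q ::= P x
   6  $ x e y x P  x y e x $    expand P ::= epsilon
   7  $ x e y x    x y e x $    match x
   8  $ x e y      y e x $      match y
   9  $ x e        e x $        match e
  10  $ x          x $          match x
Accept reached after 10 steps.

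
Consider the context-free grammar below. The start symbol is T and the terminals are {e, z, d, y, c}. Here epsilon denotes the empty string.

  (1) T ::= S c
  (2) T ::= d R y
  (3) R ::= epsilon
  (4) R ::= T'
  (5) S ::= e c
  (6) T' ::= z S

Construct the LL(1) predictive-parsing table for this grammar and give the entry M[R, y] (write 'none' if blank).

FIRST(S): from S::=e c we get {e}. So FIRST(S) = {e}.
FIRST(T'): from T'::=z S we get {z}. So FIRST(T') = {z}.
FIRST(T): from T::=S c we get {e}; from T::=d R y we get {d}. So FIRST(T) = {d, e}.
FIRST(R): from R::=epsilon we get {epsilon}; from R::=T' we get {z}. So FIRST(R) = {epsilon, z}.
FOLLOW(T) includes $ since T is the start symbol.
FOLLOW(R): in T::=d R y, R is followed by y with FIRST {y}. Thus FOLLOW(R) = {y}.
For R ::= epsilon: FIRST(epsilon) = {epsilon}, so it goes in M[R, t] for t ∈ {}; since epsilon ∈ FIRST, also for every t ∈ FOLLOW(R) = {y}.
For R ::= T': FIRST(T') = {z}, so it goes in M[R, t] for t ∈ {z}.

R ::= epsilon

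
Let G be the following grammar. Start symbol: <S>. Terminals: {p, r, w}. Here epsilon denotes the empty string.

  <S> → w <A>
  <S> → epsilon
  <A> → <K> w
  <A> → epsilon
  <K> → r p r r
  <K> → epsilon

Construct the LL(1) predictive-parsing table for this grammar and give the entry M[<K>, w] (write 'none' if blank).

<K> → epsilon

FIRST(<S>) = {epsilon, w}
FIRST(<K>) = {epsilon, r}
FIRST(<A>) = {epsilon, r, w}  (via <K> w)
FOLLOW(<S>) includes $ since <S> is the start symbol.
FOLLOW(<K>): in <A>→<K> w, <K> is followed by w with FIRST {w}. Thus FOLLOW(<K>) = {w}.
For <K> → r p r r: FIRST(r p r r) = {r}, so it goes in M[<K>, t] for t ∈ {r}.
For <K> → epsilon: FIRST(epsilon) = {epsilon}, so it goes in M[<K>, t] for t ∈ {}; since epsilon ∈ FIRST, also for every t ∈ FOLLOW(<K>) = {w}.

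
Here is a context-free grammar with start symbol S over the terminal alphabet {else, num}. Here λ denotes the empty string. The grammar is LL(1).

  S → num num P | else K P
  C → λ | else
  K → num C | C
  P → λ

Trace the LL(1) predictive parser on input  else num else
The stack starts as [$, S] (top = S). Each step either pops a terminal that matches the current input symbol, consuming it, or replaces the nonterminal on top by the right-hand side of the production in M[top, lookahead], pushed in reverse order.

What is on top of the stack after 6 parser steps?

P

     Stack       Input            Action
  1  $ S         else num else $  expand S → else K P
  2  $ P K else  else num else $  match else
  3  $ P K       num else $       expand K → num C
  4  $ P C num   num else $       match num
  5  $ P C       else $           expand C → else
  6  $ P else    else $           match else
Stack after step 6: $ P (top = P).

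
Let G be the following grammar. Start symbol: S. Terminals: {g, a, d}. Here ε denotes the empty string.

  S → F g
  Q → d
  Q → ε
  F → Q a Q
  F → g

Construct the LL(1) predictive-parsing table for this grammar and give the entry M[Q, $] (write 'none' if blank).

FIRST(Q): from Q→d we get {d}; from Q→ε we get {ε}. So FIRST(Q) = {ε, d}.
FIRST(F): from F→Q a Q we get {a, d}; from F→g we get {g}. So FIRST(F) = {a, d, g}.
FIRST(S): from S→F g we get {a, d, g}. So FIRST(S) = {a, d, g}.
FOLLOW(S) includes $ since S is the start symbol.
FOLLOW(F): in S→F g, F is followed by g with FIRST {g}. Thus FOLLOW(F) = {g}.
FOLLOW(Q): in F→Q a Q (occurrence 1), Q is followed by a Q with FIRST {a}; in F→Q a Q (occurrence 2), the suffix after Q is empty, so FOLLOW(Q) ⊇ FOLLOW(F) = {g}. Thus FOLLOW(Q) = {a, g}.
For Q → d: FIRST(d) = {d}, so it goes in M[Q, t] for t ∈ {d}.
For Q → ε: FIRST(ε) = {ε}, so it goes in M[Q, t] for t ∈ {}; since ε ∈ FIRST, also for every t ∈ FOLLOW(Q) = {a, g}.
None of these place a production in M[Q, $].

none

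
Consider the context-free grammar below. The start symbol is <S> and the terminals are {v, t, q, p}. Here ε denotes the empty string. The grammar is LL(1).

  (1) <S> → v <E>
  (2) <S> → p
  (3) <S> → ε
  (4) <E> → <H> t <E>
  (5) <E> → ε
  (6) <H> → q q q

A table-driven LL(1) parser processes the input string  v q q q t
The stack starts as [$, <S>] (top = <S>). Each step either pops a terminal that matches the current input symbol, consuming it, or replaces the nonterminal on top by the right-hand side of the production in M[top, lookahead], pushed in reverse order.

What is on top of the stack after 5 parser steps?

q

     Stack          Input        Action
  1  $ <S>          v q q q t $  expand <S> → v <E>
  2  $ <E> v        v q q q t $  match v
  3  $ <E>          q q q t $    expand <E> → <H> t <E>
  4  $ <E> t <H>    q q q t $    expand <H> → q q q
  5  $ <E> t q q q  q q q t $    match q
Stack after step 5: $ <E> t q q (top = q).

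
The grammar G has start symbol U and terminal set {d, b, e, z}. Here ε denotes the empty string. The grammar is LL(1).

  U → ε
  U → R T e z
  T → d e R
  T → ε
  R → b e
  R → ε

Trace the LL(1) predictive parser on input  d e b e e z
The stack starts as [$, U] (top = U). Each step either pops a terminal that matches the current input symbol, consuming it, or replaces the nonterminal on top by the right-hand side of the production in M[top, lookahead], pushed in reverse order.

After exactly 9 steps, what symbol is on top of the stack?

z

step 1: stack=$ U  input=d e b e e z $  — expand U → R T e z
step 2: stack=$ z e T R  input=d e b e e z $  — expand R → ε
step 3: stack=$ z e T  input=d e b e e z $  — expand T → d e R
step 4: stack=$ z e R e d  input=d e b e e z $  — match d
step 5: stack=$ z e R e  input=e b e e z $  — match e
step 6: stack=$ z e R  input=b e e z $  — expand R → b e
step 7: stack=$ z e e b  input=b e e z $  — match b
step 8: stack=$ z e e  input=e e z $  — match e
step 9: stack=$ z e  input=e z $  — match e
Stack after step 9: $ z (top = z).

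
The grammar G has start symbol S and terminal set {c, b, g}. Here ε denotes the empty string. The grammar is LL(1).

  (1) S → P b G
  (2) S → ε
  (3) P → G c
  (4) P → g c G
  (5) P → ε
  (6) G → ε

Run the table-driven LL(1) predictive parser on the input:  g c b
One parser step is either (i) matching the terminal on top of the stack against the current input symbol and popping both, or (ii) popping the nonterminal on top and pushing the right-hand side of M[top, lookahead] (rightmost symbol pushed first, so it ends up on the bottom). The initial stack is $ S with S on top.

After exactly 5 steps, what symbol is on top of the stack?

b

     Stack        Input    Action
  1  $ S          g c b $  expand S → P b G
  2  $ G b P      g c b $  expand P → g c G
  3  $ G b G c g  g c b $  match g
  4  $ G b G c    c b $    match c
  5  $ G b G      b $      expand G → ε
Stack after step 5: $ G b (top = b).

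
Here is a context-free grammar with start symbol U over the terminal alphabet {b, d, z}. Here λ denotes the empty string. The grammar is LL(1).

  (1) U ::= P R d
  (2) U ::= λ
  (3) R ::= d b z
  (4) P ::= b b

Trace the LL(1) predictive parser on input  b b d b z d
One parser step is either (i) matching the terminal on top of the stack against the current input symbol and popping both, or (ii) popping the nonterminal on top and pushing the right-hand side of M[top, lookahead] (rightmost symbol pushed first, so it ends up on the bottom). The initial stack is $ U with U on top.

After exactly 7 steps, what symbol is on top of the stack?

z

     Stack      Input          Action
  1  $ U        b b d b z d $  expand U ::= P R d
  2  $ d R P    b b d b z d $  expand P ::= b b
  3  $ d R b b  b b d b z d $  match b
  4  $ d R b    b d b z d $    match b
  5  $ d R      d b z d $      expand R ::= d b z
  6  $ d z b d  d b z d $      match d
  7  $ d z b    b z d $        match b
Stack after step 7: $ d z (top = z).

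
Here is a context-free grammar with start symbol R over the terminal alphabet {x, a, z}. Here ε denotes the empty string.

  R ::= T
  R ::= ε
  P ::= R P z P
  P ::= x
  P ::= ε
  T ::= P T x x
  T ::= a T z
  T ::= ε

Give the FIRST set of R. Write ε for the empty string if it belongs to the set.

FIRST(R): from R::=T we get {ε, a, x, z}; from R::=ε we get {ε}. So FIRST(R) = {ε, a, x, z}.
FIRST(P): from P::=R P z P we get {a, x, z}; from P::=x we get {x}; from P::=ε we get {ε}. So FIRST(P) = {ε, a, x, z}.
FIRST(T): from T::=P T x x we get {a, x, z}; from T::=a T z we get {a}; from T::=ε we get {ε}. So FIRST(T) = {ε, a, x, z}.

{ε, a, x, z}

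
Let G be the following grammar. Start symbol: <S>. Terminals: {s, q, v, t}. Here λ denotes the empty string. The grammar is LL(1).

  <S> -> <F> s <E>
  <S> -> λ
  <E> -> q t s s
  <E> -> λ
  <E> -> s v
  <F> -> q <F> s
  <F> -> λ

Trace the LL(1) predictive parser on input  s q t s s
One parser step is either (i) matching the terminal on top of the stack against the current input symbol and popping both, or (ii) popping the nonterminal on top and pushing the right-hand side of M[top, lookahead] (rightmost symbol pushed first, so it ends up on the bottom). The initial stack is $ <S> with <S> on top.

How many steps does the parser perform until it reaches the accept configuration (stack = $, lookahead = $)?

step 1: stack=$ <S>  input=s q t s s $  — expand <S> -> <F> s <E>
step 2: stack=$ <E> s <F>  input=s q t s s $  — expand <F> -> λ
step 3: stack=$ <E> s  input=s q t s s $  — match s
step 4: stack=$ <E>  input=q t s s $  — expand <E> -> q t s s
step 5: stack=$ s s t q  input=q t s s $  — match q
step 6: stack=$ s s t  input=t s s $  — match t
step 7: stack=$ s s  input=s s $  — match s
step 8: stack=$ s  input=s $  — match s
Accept reached after 8 steps.

8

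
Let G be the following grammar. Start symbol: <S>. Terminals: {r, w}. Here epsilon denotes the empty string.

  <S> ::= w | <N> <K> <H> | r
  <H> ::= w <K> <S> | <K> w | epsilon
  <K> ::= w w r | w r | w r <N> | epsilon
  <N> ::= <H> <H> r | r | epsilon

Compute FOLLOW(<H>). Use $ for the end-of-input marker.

FIRST(<K>) = {epsilon, w}
FIRST(<H>) = {epsilon, w}  (via <K> w)
FIRST(<N>) = {epsilon, r, w}  (via <H> <H> r)
FIRST(<S>) = {epsilon, r, w}  (via <N> <K> <H>)
FOLLOW(<S>) includes $ since <S> is the start symbol.
FOLLOW(<S>): in <H>::=w <K> <S>, the suffix after <S> is empty, so FOLLOW(<S>) ⊇ FOLLOW(<H>) = {$, r, w}. Thus FOLLOW(<S>) = {$, r, w}.
FOLLOW(<H>): in <S>::=<N> <K> <H>, the suffix after <H> is empty, so FOLLOW(<H>) ⊇ FOLLOW(<S>) = {$, r, w}; in <N>::=<H> <H> r (occurrence 1), <H> is followed by <H> r with FIRST {r, w}; in <N>::=<H> <H> r (occurrence 2), <H> is followed by r with FIRST {r}. Thus FOLLOW(<H>) = {$, r, w}.
FOLLOW(<K>): in <S>::=<N> <K> <H>, <K> is followed by <H> with FIRST {epsilon, w}; in <S>::=<N> <K> <H>, the suffix after <K> is nullable, so FOLLOW(<K>) ⊇ FOLLOW(<S>) = {$, r, w}; in <H>::=w <K> <S>, <K> is followed by <S> with FIRST {epsilon, r, w}; in <H>::=w <K> <S>, the suffix after <K> is nullable, so FOLLOW(<K>) ⊇ FOLLOW(<H>) = {$, r, w}; in <H>::=<K> w, <K> is followed by w with FIRST {w}. Thus FOLLOW(<K>) = {$, r, w}.
FOLLOW(<N>): in <S>::=<N> <K> <H>, <N> is followed by <K> <H> with FIRST {epsilon, w}; in <S>::=<N> <K> <H>, the suffix after <N> is nullable, so FOLLOW(<N>) ⊇ FOLLOW(<S>) = {$, r, w}; in <K>::=w r <N>, the suffix after <N> is empty, so FOLLOW(<N>) ⊇ FOLLOW(<K>) = {$, r, w}. Thus FOLLOW(<N>) = {$, r, w}.

{$, r, w}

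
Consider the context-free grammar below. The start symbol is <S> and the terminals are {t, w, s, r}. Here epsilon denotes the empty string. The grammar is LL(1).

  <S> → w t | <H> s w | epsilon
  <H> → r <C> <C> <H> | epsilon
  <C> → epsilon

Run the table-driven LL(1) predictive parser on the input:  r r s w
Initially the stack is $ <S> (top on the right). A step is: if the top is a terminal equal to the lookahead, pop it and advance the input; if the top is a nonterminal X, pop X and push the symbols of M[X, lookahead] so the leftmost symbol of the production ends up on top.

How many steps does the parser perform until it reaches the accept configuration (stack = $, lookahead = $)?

      Stack                Input      Action
   1  $ <S>                r r s w $  expand <S> → <H> s w
   2  $ w s <H>            r r s w $  expand <H> → r <C> <C> <H>
   3  $ w s <H> <C> <C> r  r r s w $  match r
   4  $ w s <H> <C> <C>    r s w $    expand <C> → epsilon
   5  $ w s <H> <C>        r s w $    expand <C> → epsilon
   6  $ w s <H>            r s w $    expand <H> → r <C> <C> <H>
   7  $ w s <H> <C> <C> r  r s w $    match r
   8  $ w s <H> <C> <C>    s w $      expand <C> → epsilon
   9  $ w s <H> <C>        s w $      expand <C> → epsilon
  10  $ w s <H>            s w $      expand <H> → epsilon
  11  $ w s                s w $      match s
  12  $ w                  w $        match w
Accept reached after 12 steps.

12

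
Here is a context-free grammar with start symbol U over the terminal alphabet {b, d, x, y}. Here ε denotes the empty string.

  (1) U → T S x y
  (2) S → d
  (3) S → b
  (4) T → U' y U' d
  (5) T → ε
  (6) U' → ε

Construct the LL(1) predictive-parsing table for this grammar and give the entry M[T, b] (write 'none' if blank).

FIRST(S) = {b, d}
FIRST(U') = {ε}
FIRST(T) = {ε, y}  (via U' y U' d)
FIRST(U) = {b, d, y}  (via T S x y)
FOLLOW(U) includes $ since U is the start symbol.
FOLLOW(T): in U→T S x y, T is followed by S x y with FIRST {b, d}. Thus FOLLOW(T) = {b, d}.
For T → U' y U' d: FIRST(U' y U' d) = {y}, so it goes in M[T, t] for t ∈ {y}.
For T → ε: FIRST(ε) = {ε}, so it goes in M[T, t] for t ∈ {}; since ε ∈ FIRST, also for every t ∈ FOLLOW(T) = {b, d}.

T → ε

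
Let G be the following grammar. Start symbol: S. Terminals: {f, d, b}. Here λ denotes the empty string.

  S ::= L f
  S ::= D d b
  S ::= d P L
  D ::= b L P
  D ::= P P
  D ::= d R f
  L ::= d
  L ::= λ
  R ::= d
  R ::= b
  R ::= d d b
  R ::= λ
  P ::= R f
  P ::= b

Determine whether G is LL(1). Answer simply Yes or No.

No

FIRST(S) = {b, d, f}
FIRST(D) = {b, d, f}
FIRST(L) = {λ, d}
FIRST(R) = {λ, b, d}
FIRST(P) = {b, d, f}
FOLLOW(S) = {$}
FOLLOW(D) = {d}
FOLLOW(L) = {$, b, d, f}
FOLLOW(R) = {f}
FOLLOW(P) = {$, b, d, f}
Cell M[D, b] receives both D ::= b L P and D ::= P P — the grammar is not LL(1).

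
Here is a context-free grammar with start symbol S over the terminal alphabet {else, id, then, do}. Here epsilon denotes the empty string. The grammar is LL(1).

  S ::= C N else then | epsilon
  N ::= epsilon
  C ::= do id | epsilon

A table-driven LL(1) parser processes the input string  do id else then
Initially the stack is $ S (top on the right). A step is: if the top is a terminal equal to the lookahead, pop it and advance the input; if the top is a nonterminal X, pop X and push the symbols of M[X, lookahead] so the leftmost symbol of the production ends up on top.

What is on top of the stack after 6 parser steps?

then

step 1: stack=$ S  input=do id else then $  — expand S ::= C N else then
step 2: stack=$ then else N C  input=do id else then $  — expand C ::= do id
step 3: stack=$ then else N id do  input=do id else then $  — match do
step 4: stack=$ then else N id  input=id else then $  — match id
step 5: stack=$ then else N  input=else then $  — expand N ::= epsilon
step 6: stack=$ then else  input=else then $  — match else
Stack after step 6: $ then (top = then).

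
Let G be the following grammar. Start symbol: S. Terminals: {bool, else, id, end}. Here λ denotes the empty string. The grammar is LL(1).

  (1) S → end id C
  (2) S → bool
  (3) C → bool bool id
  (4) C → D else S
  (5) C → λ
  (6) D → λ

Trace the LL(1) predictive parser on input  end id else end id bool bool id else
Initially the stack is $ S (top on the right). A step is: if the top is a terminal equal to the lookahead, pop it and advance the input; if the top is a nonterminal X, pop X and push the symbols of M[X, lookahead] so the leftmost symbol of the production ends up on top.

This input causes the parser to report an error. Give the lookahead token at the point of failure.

      Stack           Input                                   Action
   1  $ S             end id else end id bool bool id else $  expand S → end id C
   2  $ C id end      end id else end id bool bool id else $  match end
   3  $ C id          id else end id bool bool id else $      match id
   4  $ C             else end id bool bool id else $         expand C → D else S
   5  $ S else D      else end id bool bool id else $         expand D → λ
   6  $ S else        else end id bool bool id else $         match else
   7  $ S             end id bool bool id else $              expand S → end id C
   8  $ C id end      end id bool bool id else $              match end
   9  $ C id          id bool bool id else $                  match id
  10  $ C             bool bool id else $                     expand C → bool bool id
  11  $ id bool bool  bool bool id else $                     match bool
  12  $ id bool       bool id else $                          match bool
  13  $ id            id else $                               match id
  14  $               else $                                  error: stack empty but input remains

else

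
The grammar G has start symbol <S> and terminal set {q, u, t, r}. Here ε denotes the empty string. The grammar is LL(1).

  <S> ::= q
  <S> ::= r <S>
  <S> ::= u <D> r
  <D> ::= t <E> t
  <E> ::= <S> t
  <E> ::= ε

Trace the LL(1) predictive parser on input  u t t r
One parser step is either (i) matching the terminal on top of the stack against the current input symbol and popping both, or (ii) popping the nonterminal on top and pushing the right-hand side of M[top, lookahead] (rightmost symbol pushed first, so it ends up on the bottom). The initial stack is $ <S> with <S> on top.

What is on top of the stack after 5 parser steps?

step 1: stack=$ <S>  input=u t t r $  — expand <S> ::= u <D> r
step 2: stack=$ r <D> u  input=u t t r $  — match u
step 3: stack=$ r <D>  input=t t r $  — expand <D> ::= t <E> t
step 4: stack=$ r t <E> t  input=t t r $  — match t
step 5: stack=$ r t <E>  input=t r $  — expand <E> ::= ε
Stack after step 5: $ r t (top = t).

t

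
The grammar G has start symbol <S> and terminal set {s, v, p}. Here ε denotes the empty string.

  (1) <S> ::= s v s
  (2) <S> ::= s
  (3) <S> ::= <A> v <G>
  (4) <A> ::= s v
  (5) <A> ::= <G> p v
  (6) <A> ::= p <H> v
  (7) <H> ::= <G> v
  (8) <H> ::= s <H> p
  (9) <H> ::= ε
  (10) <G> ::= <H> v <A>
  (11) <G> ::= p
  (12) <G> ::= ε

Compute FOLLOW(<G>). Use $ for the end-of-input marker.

FIRST(<S>): from <S>::=s v s we get {s}; from <S>::=s we get {s}; from <S>::=<A> v <G> we get {p, s, v}. So FIRST(<S>) = {p, s, v}.
FIRST(<A>): from <A>::=s v we get {s}; from <A>::=<G> p v we get {p, s, v}; from <A>::=p <H> v we get {p}. So FIRST(<A>) = {p, s, v}.
FIRST(<H>): from <H>::=<G> v we get {p, s, v}; from <H>::=s <H> p we get {s}; from <H>::=ε we get {ε}. So FIRST(<H>) = {ε, p, s, v}.
FIRST(<G>): from <G>::=<H> v <A> we get {p, s, v}; from <G>::=p we get {p}; from <G>::=ε we get {ε}. So FIRST(<G>) = {ε, p, s, v}.
FOLLOW(<S>) includes $ since <S> is the start symbol.
FOLLOW(<S>): <S> appears on no right-hand side. Thus FOLLOW(<S>) = {$}.
FOLLOW(<H>): in <A>::=p <H> v, <H> is followed by v with FIRST {v}; in <H>::=s <H> p, <H> is followed by p with FIRST {p}; in <G>::=<H> v <A>, <H> is followed by v <A> with FIRST {v}. Thus FOLLOW(<H>) = {p, v}.
FOLLOW(<G>): in <S>::=<A> v <G>, the suffix after <G> is empty, so FOLLOW(<G>) ⊇ FOLLOW(<S>) = {$}; in <A>::=<G> p v, <G> is followed by p v with FIRST {p}; in <H>::=<G> v, <G> is followed by v with FIRST {v}. Thus FOLLOW(<G>) = {$, p, v}.
FOLLOW(<A>): in <S>::=<A> v <G>, <A> is followed by v <G> with FIRST {v}; in <G>::=<H> v <A>, the suffix after <A> is empty, so FOLLOW(<A>) ⊇ FOLLOW(<G>) = {$, p, v}. Thus FOLLOW(<A>) = {$, p, v}.

{$, p, v}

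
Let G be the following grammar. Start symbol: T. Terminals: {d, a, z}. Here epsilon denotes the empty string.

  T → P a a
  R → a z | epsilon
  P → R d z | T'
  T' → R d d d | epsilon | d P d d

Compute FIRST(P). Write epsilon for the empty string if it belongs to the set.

FIRST(R) = {epsilon, a}
FIRST(T') = {epsilon, a, d}  (via R d d d)
FIRST(P) = {epsilon, a, d}  (via R d z, T')
FIRST(T) = {a, d}  (via P a a)

{epsilon, a, d}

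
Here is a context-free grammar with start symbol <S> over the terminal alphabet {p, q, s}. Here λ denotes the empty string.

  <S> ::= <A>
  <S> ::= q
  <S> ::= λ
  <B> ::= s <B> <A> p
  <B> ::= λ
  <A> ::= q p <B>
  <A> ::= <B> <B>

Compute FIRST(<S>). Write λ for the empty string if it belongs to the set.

FIRST(<B>) = {λ, s}
FIRST(<A>) = {λ, q, s}  (via <B> <B>)
FIRST(<S>) = {λ, q, s}  (via <A>)

{λ, q, s}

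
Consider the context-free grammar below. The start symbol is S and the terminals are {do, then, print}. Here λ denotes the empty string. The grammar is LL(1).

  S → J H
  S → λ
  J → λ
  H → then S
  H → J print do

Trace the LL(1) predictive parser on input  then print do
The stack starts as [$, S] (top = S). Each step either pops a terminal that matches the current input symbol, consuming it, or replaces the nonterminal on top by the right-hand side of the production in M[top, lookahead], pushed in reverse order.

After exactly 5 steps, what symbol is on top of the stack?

J

     Stack     Input            Action
  1  $ S       then print do $  expand S → J H
  2  $ H J     then print do $  expand J → λ
  3  $ H       then print do $  expand H → then S
  4  $ S then  then print do $  match then
  5  $ S       print do $       expand S → J H
Stack after step 5: $ H J (top = J).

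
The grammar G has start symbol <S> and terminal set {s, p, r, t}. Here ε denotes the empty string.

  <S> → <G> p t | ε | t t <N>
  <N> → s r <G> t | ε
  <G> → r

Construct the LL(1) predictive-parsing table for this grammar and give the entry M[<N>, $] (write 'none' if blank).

FIRST(<N>) = {ε, s}
FIRST(<G>) = {r}
FIRST(<S>) = {ε, r, t}  (via <G> p t)
FOLLOW(<S>) includes $ since <S> is the start symbol.
FOLLOW(<S>): <S> appears on no right-hand side. Thus FOLLOW(<S>) = {$}.
FOLLOW(<N>): in <S>→t t <N>, the suffix after <N> is empty, so FOLLOW(<N>) ⊇ FOLLOW(<S>) = {$}. Thus FOLLOW(<N>) = {$}.
For <N> → s r <G> t: FIRST(s r <G> t) = {s}, so it goes in M[<N>, t] for t ∈ {s}.
For <N> → ε: FIRST(ε) = {ε}, so it goes in M[<N>, t] for t ∈ {}; since ε ∈ FIRST, also for every t ∈ FOLLOW(<N>) = {$}.

<N> → ε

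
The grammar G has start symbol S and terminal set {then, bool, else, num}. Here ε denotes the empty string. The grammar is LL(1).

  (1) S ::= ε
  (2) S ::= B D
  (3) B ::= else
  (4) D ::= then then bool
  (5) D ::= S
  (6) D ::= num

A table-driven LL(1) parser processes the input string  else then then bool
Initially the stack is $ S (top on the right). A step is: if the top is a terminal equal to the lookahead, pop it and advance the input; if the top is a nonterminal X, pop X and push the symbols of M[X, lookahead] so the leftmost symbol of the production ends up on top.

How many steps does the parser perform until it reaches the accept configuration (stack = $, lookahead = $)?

7

     Stack             Input                  Action
  1  $ S               else then then bool $  expand S ::= B D
  2  $ D B             else then then bool $  expand B ::= else
  3  $ D else          else then then bool $  match else
  4  $ D               then then bool $       expand D ::= then then bool
  5  $ bool then then  then then bool $       match then
  6  $ bool then       then bool $            match then
  7  $ bool            bool $                 match bool
Accept reached after 7 steps.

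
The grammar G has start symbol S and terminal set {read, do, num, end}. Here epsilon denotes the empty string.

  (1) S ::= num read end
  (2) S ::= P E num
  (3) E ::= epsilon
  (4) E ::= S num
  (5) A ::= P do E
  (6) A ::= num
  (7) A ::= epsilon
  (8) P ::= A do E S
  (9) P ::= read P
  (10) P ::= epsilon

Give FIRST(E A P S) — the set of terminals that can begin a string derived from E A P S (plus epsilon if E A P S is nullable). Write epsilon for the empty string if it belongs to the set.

{do, num, read}

FIRST(S): from S::=num read end we get {num}; from S::=P E num we get {do, num, read}. So FIRST(S) = {do, num, read}.
FIRST(E): from E::=epsilon we get {epsilon}; from E::=S num we get {do, num, read}. So FIRST(E) = {epsilon, do, num, read}.
FIRST(A): from A::=P do E we get {do, num, read}; from A::=num we get {num}; from A::=epsilon we get {epsilon}. So FIRST(A) = {epsilon, do, num, read}.
FIRST(P): from P::=A do E S we get {do, num, read}; from P::=read P we get {read}; from P::=epsilon we get {epsilon}. So FIRST(P) = {epsilon, do, num, read}.
FIRST(E A P S): take FIRST of each symbol in turn, carrying on past any symbol whose FIRST contains epsilon; result {do, num, read}.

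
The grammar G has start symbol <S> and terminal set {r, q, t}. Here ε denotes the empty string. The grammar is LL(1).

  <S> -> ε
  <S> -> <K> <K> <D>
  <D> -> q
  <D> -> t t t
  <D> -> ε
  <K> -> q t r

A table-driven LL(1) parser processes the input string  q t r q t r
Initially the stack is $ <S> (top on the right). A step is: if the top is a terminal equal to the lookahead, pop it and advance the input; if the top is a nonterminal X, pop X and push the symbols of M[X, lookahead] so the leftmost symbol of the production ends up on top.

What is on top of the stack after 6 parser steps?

     Stack            Input          Action
  1  $ <S>            q t r q t r $  expand <S> -> <K> <K> <D>
  2  $ <D> <K> <K>    q t r q t r $  expand <K> -> q t r
  3  $ <D> <K> r t q  q t r q t r $  match q
  4  $ <D> <K> r t    t r q t r $    match t
  5  $ <D> <K> r      r q t r $      match r
  6  $ <D> <K>        q t r $        expand <K> -> q t r
Stack after step 6: $ <D> r t q (top = q).

q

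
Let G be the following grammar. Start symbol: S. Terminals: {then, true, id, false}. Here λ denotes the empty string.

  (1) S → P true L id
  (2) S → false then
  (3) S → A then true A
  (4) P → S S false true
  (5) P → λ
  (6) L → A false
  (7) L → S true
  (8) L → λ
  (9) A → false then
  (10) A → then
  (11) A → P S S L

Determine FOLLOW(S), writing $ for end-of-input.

{$, false, then, true}

FIRST(S) = {false, then, true}  (via P true L id, A then true A)
FIRST(P) = {λ, false, then, true}  (via S S false true)
FIRST(A) = {false, then, true}  (via P S S L)
FIRST(L) = {λ, false, then, true}  (via A false, S true)
FOLLOW(S) includes $ since S is the start symbol.
FOLLOW(P): in S→P true L id, P is followed by true L id with FIRST {true}; in A→P S S L, P is followed by S S L with FIRST {false, then, true}. Thus FOLLOW(P) = {false, then, true}.
FOLLOW(S): in P→S S false true (occurrence 1), S is followed by S false true with FIRST {false, then, true}; in P→S S false true (occurrence 2), S is followed by false true with FIRST {false}; in L→S true, S is followed by true with FIRST {true}; in A→P S S L (occurrence 1), S is followed by S L with FIRST {false, then, true}; in A→P S S L (occurrence 2), S is followed by L with FIRST {λ, false, then, true}; in A→P S S L (occurrence 2), the suffix after S is nullable, so FOLLOW(S) ⊇ FOLLOW(A) = {$, false, then, true}. Thus FOLLOW(S) = {$, false, then, true}.
FOLLOW(A): in S→A then true A (occurrence 1), A is followed by then true A with FIRST {then}; in S→A then true A (occurrence 2), the suffix after A is empty, so FOLLOW(A) ⊇ FOLLOW(S) = {$, false, then, true}; in L→A false, A is followed by false with FIRST {false}. Thus FOLLOW(A) = {$, false, then, true}.
FOLLOW(L): in S→P true L id, L is followed by id with FIRST {id}; in A→P S S L, the suffix after L is empty, so FOLLOW(L) ⊇ FOLLOW(A) = {$, false, then, true}. Thus FOLLOW(L) = {$, false, id, then, true}.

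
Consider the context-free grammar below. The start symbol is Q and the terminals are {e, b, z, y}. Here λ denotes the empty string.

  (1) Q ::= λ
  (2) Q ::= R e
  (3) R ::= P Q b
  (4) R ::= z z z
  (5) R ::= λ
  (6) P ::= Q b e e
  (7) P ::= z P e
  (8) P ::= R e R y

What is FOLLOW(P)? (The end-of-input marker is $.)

{b, e, z}

FIRST(Q) = {λ, b, e, z}  (via R e)
FIRST(R) = {λ, b, e, z}  (via P Q b)
FIRST(P) = {b, e, z}  (via Q b e e, R e R y)
FOLLOW(Q) includes $ since Q is the start symbol.
FOLLOW(Q): in R::=P Q b, Q is followed by b with FIRST {b}; in P::=Q b e e, Q is followed by b e e with FIRST {b}. Thus FOLLOW(Q) = {$, b}.
FOLLOW(R): in Q::=R e, R is followed by e with FIRST {e}; in P::=R e R y (occurrence 1), R is followed by e R y with FIRST {e}; in P::=R e R y (occurrence 2), R is followed by y with FIRST {y}. Thus FOLLOW(R) = {e, y}.
FOLLOW(P): in R::=P Q b, P is followed by Q b with FIRST {b, e, z}; in P::=z P e, P is followed by e with FIRST {e}. Thus FOLLOW(P) = {b, e, z}.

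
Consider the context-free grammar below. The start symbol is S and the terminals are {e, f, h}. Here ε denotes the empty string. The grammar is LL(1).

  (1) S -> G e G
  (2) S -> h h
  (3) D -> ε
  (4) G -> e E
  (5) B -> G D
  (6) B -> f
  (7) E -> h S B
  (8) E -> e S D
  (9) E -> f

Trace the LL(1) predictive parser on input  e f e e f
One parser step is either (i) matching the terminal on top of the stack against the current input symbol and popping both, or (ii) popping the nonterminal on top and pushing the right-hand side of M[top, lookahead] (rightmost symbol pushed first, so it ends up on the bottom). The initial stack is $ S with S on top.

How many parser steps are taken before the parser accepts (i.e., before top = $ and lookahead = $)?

10

step 1: stack=$ S  input=e f e e f $  — expand S -> G e G
step 2: stack=$ G e G  input=e f e e f $  — expand G -> e E
step 3: stack=$ G e E e  input=e f e e f $  — match e
step 4: stack=$ G e E  input=f e e f $  — expand E -> f
step 5: stack=$ G e f  input=f e e f $  — match f
step 6: stack=$ G e  input=e e f $  — match e
step 7: stack=$ G  input=e f $  — expand G -> e E
step 8: stack=$ E e  input=e f $  — match e
step 9: stack=$ E  input=f $  — expand E -> f
step 10: stack=$ f  input=f $  — match f
Accept reached after 10 steps.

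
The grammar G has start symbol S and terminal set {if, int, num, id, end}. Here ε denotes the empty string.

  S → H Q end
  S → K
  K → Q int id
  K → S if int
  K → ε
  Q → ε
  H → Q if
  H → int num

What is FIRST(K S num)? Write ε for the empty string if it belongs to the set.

FIRST(Q) = {ε}
FIRST(H) = {if, int}  (via Q if)
FIRST(S) = {ε, if, int}  (via H Q end, K)
FIRST(K) = {ε, if, int}  (via Q int id, S if int)
FIRST(K S num): take FIRST of each symbol in turn, carrying on past any symbol whose FIRST contains ε; result {if, int, num}.

{if, int, num}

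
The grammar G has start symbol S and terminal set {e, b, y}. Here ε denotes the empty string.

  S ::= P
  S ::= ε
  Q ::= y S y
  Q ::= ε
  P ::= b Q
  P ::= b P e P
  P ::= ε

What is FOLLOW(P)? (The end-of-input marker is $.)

{$, e, y}

FIRST(Q): from Q::=y S y we get {y}; from Q::=ε we get {ε}. So FIRST(Q) = {ε, y}.
FIRST(P): from P::=b Q we get {b}; from P::=b P e P we get {b}; from P::=ε we get {ε}. So FIRST(P) = {ε, b}.
FIRST(S): from S::=P we get {ε, b}; from S::=ε we get {ε}. So FIRST(S) = {ε, b}.
FOLLOW(S) includes $ since S is the start symbol.
FOLLOW(S): in Q::=y S y, S is followed by y with FIRST {y}. Thus FOLLOW(S) = {$, y}.
FOLLOW(P): in S::=P, the suffix after P is empty, so FOLLOW(P) ⊇ FOLLOW(S) = {$, y}; in P::=b P e P (occurrence 1), P is followed by e P with FIRST {e}; in P::=b P e P (occurrence 2), the suffix after P is empty (adds nothing new). Thus FOLLOW(P) = {$, e, y}.
FOLLOW(Q): in P::=b Q, the suffix after Q is empty, so FOLLOW(Q) ⊇ FOLLOW(P) = {$, e, y}. Thus FOLLOW(Q) = {$, e, y}.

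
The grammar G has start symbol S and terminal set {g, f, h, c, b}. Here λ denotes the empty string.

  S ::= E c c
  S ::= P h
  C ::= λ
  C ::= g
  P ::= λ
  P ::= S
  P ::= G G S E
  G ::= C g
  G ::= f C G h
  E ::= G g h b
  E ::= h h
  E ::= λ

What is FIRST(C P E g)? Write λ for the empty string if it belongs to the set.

FIRST(C): from C::=λ we get {λ}; from C::=g we get {g}. So FIRST(C) = {λ, g}.
FIRST(G): from G::=C g we get {g}; from G::=f C G h we get {f}. So FIRST(G) = {f, g}.
FIRST(E): from E::=G g h b we get {f, g}; from E::=h h we get {h}; from E::=λ we get {λ}. So FIRST(E) = {λ, f, g, h}.
FIRST(S): from S::=E c c we get {c, f, g, h}; from S::=P h we get {c, f, g, h}. So FIRST(S) = {c, f, g, h}.
FIRST(P): from P::=λ we get {λ}; from P::=S we get {c, f, g, h}; from P::=G G S E we get {f, g}. So FIRST(P) = {λ, c, f, g, h}.
FIRST(C P E g): take FIRST of each symbol in turn, carrying on past any symbol whose FIRST contains λ; result {c, f, g, h}.

{c, f, g, h}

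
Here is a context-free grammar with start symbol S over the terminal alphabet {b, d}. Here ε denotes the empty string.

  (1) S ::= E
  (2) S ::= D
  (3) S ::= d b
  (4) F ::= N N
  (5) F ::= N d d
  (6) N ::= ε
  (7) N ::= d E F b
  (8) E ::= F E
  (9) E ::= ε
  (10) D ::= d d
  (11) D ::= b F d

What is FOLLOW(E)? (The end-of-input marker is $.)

FIRST(N): from N::=ε we get {ε}; from N::=d E F b we get {d}. So FIRST(N) = {ε, d}.
FIRST(D): from D::=d d we get {d}; from D::=b F d we get {b}. So FIRST(D) = {b, d}.
FIRST(F): from F::=N N we get {ε, d}; from F::=N d d we get {d}. So FIRST(F) = {ε, d}.
FIRST(E): from E::=F E we get {ε, d}; from E::=ε we get {ε}. So FIRST(E) = {ε, d}.
FIRST(S): from S::=E we get {ε, d}; from S::=D we get {b, d}; from S::=d b we get {d}. So FIRST(S) = {ε, b, d}.
FOLLOW(S) includes $ since S is the start symbol.
FOLLOW(S): S appears on no right-hand side. Thus FOLLOW(S) = {$}.
FOLLOW(E): in S::=E, the suffix after E is empty, so FOLLOW(E) ⊇ FOLLOW(S) = {$}; in N::=d E F b, E is followed by F b with FIRST {b, d}; in E::=F E, the suffix after E is empty (adds nothing new). Thus FOLLOW(E) = {$, b, d}.
FOLLOW(F): in N::=d E F b, F is followed by b with FIRST {b}; in E::=F E, F is followed by E with FIRST {ε, d}; in E::=F E, the suffix after F is nullable, so FOLLOW(F) ⊇ FOLLOW(E) = {$, b, d}; in D::=b F d, F is followed by d with FIRST {d}. Thus FOLLOW(F) = {$, b, d}.
FOLLOW(N): in F::=N N (occurrence 1), N is followed by N with FIRST {ε, d}; in F::=N N (occurrence 1), the suffix after N is nullable, so FOLLOW(N) ⊇ FOLLOW(F) = {$, b, d}; in F::=N N (occurrence 2), the suffix after N is empty, so FOLLOW(N) ⊇ FOLLOW(F) = {$, b, d}; in F::=N d d, N is followed by d d with FIRST {d}. Thus FOLLOW(N) = {$, b, d}.
FOLLOW(D): in S::=D, the suffix after D is empty, so FOLLOW(D) ⊇ FOLLOW(S) = {$}. Thus FOLLOW(D) = {$}.

{$, b, d}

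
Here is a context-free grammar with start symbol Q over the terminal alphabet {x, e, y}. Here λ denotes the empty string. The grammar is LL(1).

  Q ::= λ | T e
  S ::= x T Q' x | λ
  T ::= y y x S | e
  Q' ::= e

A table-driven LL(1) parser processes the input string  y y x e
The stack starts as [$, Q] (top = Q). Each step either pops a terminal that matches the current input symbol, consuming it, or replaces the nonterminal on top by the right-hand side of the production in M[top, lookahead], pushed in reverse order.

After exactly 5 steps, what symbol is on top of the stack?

S

step 1: stack=$ Q  input=y y x e $  — expand Q ::= T e
step 2: stack=$ e T  input=y y x e $  — expand T ::= y y x S
step 3: stack=$ e S x y y  input=y y x e $  — match y
step 4: stack=$ e S x y  input=y x e $  — match y
step 5: stack=$ e S x  input=x e $  — match x
Stack after step 5: $ e S (top = S).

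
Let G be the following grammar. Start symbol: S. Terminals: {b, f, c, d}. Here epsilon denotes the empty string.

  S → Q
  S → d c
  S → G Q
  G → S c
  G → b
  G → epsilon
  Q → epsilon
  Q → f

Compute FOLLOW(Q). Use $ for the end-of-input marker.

{$, c}

FIRST(Q): from Q→epsilon we get {epsilon}; from Q→f we get {f}. So FIRST(Q) = {epsilon, f}.
FIRST(S): from S→Q we get {epsilon, f}; from S→d c we get {d}; from S→G Q we get {epsilon, b, c, d, f}. So FIRST(S) = {epsilon, b, c, d, f}.
FIRST(G): from G→S c we get {b, c, d, f}; from G→b we get {b}; from G→epsilon we get {epsilon}. So FIRST(G) = {epsilon, b, c, d, f}.
FOLLOW(S) includes $ since S is the start symbol.
FOLLOW(S): in G→S c, S is followed by c with FIRST {c}. Thus FOLLOW(S) = {$, c}.
FOLLOW(G): in S→G Q, G is followed by Q with FIRST {epsilon, f}; in S→G Q, the suffix after G is nullable, so FOLLOW(G) ⊇ FOLLOW(S) = {$, c}. Thus FOLLOW(G) = {$, c, f}.
FOLLOW(Q): in S→Q, the suffix after Q is empty, so FOLLOW(Q) ⊇ FOLLOW(S) = {$, c}; in S→G Q, the suffix after Q is empty, so FOLLOW(Q) ⊇ FOLLOW(S) = {$, c}. Thus FOLLOW(Q) = {$, c}.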